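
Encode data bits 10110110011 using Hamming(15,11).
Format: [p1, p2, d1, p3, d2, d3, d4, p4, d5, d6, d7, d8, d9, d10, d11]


Parity bits: p1=0, p2=1, p3=0, p4=0

011001100110011


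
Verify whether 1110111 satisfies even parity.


Number of 1s: 6

Yes, parity is correct (6 ones)


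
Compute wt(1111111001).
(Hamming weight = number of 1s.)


Counting 1s in 1111111001

8


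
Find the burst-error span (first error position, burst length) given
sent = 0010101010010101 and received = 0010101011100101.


XOR: 0000000001110000

Burst at position 9, length 3


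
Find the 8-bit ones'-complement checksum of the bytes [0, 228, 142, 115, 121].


Sum = 606 mod 256 = 94
Complement = 161

161


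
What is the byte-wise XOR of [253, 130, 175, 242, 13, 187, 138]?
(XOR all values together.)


XOR chain: 253 ^ 130 ^ 175 ^ 242 ^ 13 ^ 187 ^ 138 = 30

30


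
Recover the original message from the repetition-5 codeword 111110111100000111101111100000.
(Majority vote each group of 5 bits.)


Groups: 11111, 01111, 00000, 11110, 11111, 00000
Majority votes: 110110

110110


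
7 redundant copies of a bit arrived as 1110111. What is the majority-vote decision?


Ones: 6 out of 7
Threshold: 4

1 (6/7 voted 1)


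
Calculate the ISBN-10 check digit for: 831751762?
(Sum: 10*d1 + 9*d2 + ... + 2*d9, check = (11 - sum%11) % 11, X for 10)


Weighted sum: 249
249 mod 11 = 7

Check digit: 4


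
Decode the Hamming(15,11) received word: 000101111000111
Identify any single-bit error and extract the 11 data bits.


Syndrome = 8: error at position 8

Data: 00111000111 (corrected bit 8)


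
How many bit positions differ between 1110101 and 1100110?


XOR: 0010011
Count of 1s: 3

3


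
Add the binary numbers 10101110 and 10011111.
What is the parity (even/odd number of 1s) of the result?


10101110 = 174
10011111 = 159
Sum = 333 = 101001101
1s count = 5

odd parity (5 ones in 101001101)


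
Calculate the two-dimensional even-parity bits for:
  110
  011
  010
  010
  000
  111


Row parities: 001101
Column parities: 010

Row P: 001101, Col P: 010, Corner: 1


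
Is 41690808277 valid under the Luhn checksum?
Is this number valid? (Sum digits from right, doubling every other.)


Luhn sum = 49
49 mod 10 = 9

Invalid (Luhn sum mod 10 = 9)


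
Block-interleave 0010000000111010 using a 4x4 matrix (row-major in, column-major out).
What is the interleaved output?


Matrix:
  0010
  0000
  0011
  1010
Read columns: 0001000010110010

0001000010110010


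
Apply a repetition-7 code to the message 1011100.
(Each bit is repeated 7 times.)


Each bit -> 7 copies

1111111000000011111111111111111111100000000000000


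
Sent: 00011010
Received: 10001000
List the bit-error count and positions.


XOR: 10010010

3 error(s) at position(s): 0, 3, 6


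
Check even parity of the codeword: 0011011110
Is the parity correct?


Number of 1s: 6

Yes, parity is correct (6 ones)


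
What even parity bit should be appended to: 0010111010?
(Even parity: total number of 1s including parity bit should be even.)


Number of 1s in data: 5
Parity bit: 1

1


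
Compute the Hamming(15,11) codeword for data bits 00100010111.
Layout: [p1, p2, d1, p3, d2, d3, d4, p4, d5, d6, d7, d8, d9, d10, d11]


Parity bits: p1=1, p2=0, p3=0, p4=0

100001000010111


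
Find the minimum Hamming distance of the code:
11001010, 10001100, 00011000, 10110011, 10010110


Comparing all pairs, minimum distance: 3
Can detect 2 errors, correct 1 errors

3


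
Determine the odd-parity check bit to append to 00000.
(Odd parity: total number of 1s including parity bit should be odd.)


Number of 1s in data: 0
Parity bit: 1

1


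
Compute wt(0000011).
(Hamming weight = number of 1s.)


Counting 1s in 0000011

2


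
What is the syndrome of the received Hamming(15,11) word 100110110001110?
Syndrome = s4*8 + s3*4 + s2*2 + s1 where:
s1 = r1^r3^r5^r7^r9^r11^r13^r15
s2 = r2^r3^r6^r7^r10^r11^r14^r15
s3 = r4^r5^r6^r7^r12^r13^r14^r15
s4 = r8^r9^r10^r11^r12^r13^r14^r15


s1=0, s2=0, s3=0, s4=0

Syndrome = 0 (no error)


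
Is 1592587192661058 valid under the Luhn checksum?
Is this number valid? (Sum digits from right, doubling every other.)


Luhn sum = 64
64 mod 10 = 4

Invalid (Luhn sum mod 10 = 4)


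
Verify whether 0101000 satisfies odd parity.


Number of 1s: 2

No, parity error (2 ones)


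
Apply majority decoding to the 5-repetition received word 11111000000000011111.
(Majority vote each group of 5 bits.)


Groups: 11111, 00000, 00000, 11111
Majority votes: 1001

1001


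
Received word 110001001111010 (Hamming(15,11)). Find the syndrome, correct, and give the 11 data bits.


Syndrome = 15: error at position 15

Data: 00101111011 (corrected bit 15)


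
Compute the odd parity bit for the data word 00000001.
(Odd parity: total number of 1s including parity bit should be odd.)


Number of 1s in data: 1
Parity bit: 0

0


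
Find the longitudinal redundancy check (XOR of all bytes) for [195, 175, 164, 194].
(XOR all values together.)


XOR chain: 195 ^ 175 ^ 164 ^ 194 = 10

10


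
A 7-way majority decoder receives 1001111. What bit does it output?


Ones: 5 out of 7
Threshold: 4

1 (5/7 voted 1)


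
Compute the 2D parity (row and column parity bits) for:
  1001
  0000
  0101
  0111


Row parities: 0001
Column parities: 1011

Row P: 0001, Col P: 1011, Corner: 1


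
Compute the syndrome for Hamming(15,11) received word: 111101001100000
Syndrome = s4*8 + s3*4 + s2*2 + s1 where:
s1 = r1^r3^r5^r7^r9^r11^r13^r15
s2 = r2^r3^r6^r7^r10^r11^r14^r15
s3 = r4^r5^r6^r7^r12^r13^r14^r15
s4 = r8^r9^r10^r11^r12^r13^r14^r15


s1=1, s2=0, s3=0, s4=0

Syndrome = 1 (error at position 1)


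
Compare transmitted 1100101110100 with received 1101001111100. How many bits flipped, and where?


XOR: 0001100001000

3 error(s) at position(s): 3, 4, 9


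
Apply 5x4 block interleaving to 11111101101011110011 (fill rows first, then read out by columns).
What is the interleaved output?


Matrix:
  1111
  1101
  1010
  1111
  0011
Read columns: 11110110101011111011

11110110101011111011


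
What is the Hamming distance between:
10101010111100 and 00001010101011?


XOR: 10100000010111
Count of 1s: 6

6


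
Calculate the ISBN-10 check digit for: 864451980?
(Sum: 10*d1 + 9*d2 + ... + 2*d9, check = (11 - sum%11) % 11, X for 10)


Weighted sum: 289
289 mod 11 = 3

Check digit: 8


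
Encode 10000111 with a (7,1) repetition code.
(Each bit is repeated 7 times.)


Each bit -> 7 copies

11111110000000000000000000000000000111111111111111111111


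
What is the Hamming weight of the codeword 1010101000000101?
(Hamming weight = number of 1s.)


Counting 1s in 1010101000000101

6


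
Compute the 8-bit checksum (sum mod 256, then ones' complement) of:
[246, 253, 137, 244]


Sum = 880 mod 256 = 112
Complement = 143

143


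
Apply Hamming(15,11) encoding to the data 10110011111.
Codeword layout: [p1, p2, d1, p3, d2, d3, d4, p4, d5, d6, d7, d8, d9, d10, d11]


Parity bits: p1=1, p2=0, p3=0, p4=1

101001110011111


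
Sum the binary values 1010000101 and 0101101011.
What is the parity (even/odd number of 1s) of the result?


1010000101 = 645
0101101011 = 363
Sum = 1008 = 1111110000
1s count = 6

even parity (6 ones in 1111110000)


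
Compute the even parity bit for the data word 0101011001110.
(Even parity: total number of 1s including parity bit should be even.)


Number of 1s in data: 7
Parity bit: 1

1


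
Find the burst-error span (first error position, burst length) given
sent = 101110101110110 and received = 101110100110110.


XOR: 000000001000000

Burst at position 8, length 1


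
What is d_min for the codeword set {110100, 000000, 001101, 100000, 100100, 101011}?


Comparing all pairs, minimum distance: 1
Can detect 0 errors, correct 0 errors

1


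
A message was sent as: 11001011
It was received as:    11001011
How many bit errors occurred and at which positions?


XOR: 00000000

0 errors (received matches sent)


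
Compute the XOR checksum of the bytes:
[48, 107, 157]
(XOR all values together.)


XOR chain: 48 ^ 107 ^ 157 = 198

198


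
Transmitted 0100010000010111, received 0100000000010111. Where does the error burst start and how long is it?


XOR: 0000010000000000

Burst at position 5, length 1


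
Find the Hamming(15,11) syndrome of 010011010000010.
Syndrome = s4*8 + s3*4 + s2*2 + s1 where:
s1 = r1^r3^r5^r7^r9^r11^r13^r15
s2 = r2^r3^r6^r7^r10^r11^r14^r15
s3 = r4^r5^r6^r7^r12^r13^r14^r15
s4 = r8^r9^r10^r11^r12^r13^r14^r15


s1=1, s2=1, s3=1, s4=0

Syndrome = 7 (error at position 7)


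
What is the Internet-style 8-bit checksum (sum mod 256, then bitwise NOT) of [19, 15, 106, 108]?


Sum = 248 mod 256 = 248
Complement = 7

7


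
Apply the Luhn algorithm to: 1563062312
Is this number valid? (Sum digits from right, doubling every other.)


Luhn sum = 30
30 mod 10 = 0

Valid (Luhn sum mod 10 = 0)


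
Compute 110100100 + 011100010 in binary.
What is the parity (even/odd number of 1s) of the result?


110100100 = 420
011100010 = 226
Sum = 646 = 1010000110
1s count = 4

even parity (4 ones in 1010000110)


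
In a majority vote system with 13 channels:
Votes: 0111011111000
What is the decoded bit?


Ones: 8 out of 13
Threshold: 7

1 (8/13 voted 1)


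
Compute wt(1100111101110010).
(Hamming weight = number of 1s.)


Counting 1s in 1100111101110010

10


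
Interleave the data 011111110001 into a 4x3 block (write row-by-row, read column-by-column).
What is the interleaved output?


Matrix:
  011
  111
  110
  001
Read columns: 011011101101

011011101101


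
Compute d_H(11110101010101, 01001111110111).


XOR: 10111010100010
Count of 1s: 7

7


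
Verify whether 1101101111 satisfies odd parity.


Number of 1s: 8

No, parity error (8 ones)


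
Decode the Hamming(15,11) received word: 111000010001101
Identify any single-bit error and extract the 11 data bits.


Syndrome = 6: error at position 6

Data: 10100001101 (corrected bit 6)


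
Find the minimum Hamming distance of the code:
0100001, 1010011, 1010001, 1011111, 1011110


Comparing all pairs, minimum distance: 1
Can detect 0 errors, correct 0 errors

1


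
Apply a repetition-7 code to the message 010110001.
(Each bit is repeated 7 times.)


Each bit -> 7 copies

000000011111110000000111111111111110000000000000000000001111111


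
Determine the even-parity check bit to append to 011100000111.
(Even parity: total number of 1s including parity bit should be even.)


Number of 1s in data: 6
Parity bit: 0

0


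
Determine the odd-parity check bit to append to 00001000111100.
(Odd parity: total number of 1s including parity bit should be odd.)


Number of 1s in data: 5
Parity bit: 0

0


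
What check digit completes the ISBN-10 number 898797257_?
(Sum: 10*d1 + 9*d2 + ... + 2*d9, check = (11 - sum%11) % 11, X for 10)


Weighted sum: 400
400 mod 11 = 4

Check digit: 7


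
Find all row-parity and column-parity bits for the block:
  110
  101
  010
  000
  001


Row parities: 00101
Column parities: 000

Row P: 00101, Col P: 000, Corner: 0


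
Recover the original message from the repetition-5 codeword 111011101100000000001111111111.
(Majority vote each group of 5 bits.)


Groups: 11101, 11011, 00000, 00000, 11111, 11111
Majority votes: 110011

110011


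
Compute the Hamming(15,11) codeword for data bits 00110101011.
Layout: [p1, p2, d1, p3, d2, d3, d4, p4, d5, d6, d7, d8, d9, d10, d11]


Parity bits: p1=0, p2=1, p3=1, p4=0

010101100101011


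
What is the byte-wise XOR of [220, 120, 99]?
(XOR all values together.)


XOR chain: 220 ^ 120 ^ 99 = 199

199


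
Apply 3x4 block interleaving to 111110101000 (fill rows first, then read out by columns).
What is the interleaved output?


Matrix:
  1111
  1010
  1000
Read columns: 111100110100

111100110100


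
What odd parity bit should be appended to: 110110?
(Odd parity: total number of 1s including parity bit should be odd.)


Number of 1s in data: 4
Parity bit: 1

1


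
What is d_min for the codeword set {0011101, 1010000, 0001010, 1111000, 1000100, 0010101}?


Comparing all pairs, minimum distance: 1
Can detect 0 errors, correct 0 errors

1


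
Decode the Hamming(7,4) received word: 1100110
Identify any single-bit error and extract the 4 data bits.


Syndrome = 0: no error detected

Data: 0110 (no errors)


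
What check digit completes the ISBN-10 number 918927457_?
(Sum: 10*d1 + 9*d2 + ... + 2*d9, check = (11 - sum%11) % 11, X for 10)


Weighted sum: 318
318 mod 11 = 10

Check digit: 1


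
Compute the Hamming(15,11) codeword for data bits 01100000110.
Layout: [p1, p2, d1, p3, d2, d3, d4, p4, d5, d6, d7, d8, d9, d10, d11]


Parity bits: p1=0, p2=0, p3=0, p4=0

000011000000110


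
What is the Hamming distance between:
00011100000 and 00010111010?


XOR: 00001011010
Count of 1s: 4

4


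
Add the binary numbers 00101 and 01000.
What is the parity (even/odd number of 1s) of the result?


00101 = 5
01000 = 8
Sum = 13 = 1101
1s count = 3

odd parity (3 ones in 1101)


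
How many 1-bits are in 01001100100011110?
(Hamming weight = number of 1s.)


Counting 1s in 01001100100011110

8


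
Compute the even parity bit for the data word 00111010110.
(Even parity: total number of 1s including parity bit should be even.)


Number of 1s in data: 6
Parity bit: 0

0


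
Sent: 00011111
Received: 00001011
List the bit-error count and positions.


XOR: 00010100

2 error(s) at position(s): 3, 5


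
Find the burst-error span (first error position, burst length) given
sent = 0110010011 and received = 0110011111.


XOR: 0000001100

Burst at position 6, length 2


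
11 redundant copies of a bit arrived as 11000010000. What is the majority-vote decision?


Ones: 3 out of 11
Threshold: 6

0 (3/11 voted 1)


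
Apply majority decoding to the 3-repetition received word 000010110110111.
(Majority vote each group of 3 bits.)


Groups: 000, 010, 110, 110, 111
Majority votes: 00111

00111


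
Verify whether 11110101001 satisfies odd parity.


Number of 1s: 7

Yes, parity is correct (7 ones)


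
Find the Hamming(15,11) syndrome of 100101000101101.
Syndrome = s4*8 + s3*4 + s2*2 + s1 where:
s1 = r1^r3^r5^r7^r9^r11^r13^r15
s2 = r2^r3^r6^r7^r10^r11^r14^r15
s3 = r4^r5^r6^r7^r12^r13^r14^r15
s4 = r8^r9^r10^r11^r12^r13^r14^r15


s1=1, s2=1, s3=1, s4=0

Syndrome = 7 (error at position 7)


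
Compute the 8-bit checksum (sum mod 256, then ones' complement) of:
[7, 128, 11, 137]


Sum = 283 mod 256 = 27
Complement = 228

228


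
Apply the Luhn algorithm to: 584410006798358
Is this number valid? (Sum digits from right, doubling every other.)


Luhn sum = 64
64 mod 10 = 4

Invalid (Luhn sum mod 10 = 4)


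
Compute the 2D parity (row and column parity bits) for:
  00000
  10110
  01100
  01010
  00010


Row parities: 01001
Column parities: 10010

Row P: 01001, Col P: 10010, Corner: 0


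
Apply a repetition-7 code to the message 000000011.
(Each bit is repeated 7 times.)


Each bit -> 7 copies

000000000000000000000000000000000000000000000000011111111111111


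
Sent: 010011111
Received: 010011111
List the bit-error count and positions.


XOR: 000000000

0 errors (received matches sent)


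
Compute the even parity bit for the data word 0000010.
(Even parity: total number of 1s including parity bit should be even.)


Number of 1s in data: 1
Parity bit: 1

1


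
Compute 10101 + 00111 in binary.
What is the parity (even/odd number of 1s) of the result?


10101 = 21
00111 = 7
Sum = 28 = 11100
1s count = 3

odd parity (3 ones in 11100)


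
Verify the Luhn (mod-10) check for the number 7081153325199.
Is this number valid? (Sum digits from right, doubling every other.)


Luhn sum = 50
50 mod 10 = 0

Valid (Luhn sum mod 10 = 0)


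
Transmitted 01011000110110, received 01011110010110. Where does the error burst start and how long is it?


XOR: 00000110100000

Burst at position 5, length 4


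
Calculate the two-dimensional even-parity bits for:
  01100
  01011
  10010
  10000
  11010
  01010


Row parities: 010110
Column parities: 10101

Row P: 010110, Col P: 10101, Corner: 1


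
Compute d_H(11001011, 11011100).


XOR: 00010111
Count of 1s: 4

4


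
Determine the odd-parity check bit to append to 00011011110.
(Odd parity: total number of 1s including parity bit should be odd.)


Number of 1s in data: 6
Parity bit: 1

1


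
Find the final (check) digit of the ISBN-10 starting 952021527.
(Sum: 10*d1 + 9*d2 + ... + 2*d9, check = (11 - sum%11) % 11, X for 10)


Weighted sum: 208
208 mod 11 = 10

Check digit: 1


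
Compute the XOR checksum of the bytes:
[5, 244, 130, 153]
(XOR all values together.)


XOR chain: 5 ^ 244 ^ 130 ^ 153 = 234

234


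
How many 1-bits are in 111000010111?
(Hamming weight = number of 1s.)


Counting 1s in 111000010111

7


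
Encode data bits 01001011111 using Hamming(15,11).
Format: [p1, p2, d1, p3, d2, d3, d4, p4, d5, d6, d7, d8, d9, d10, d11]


Parity bits: p1=1, p2=1, p3=1, p4=0

110110001011111


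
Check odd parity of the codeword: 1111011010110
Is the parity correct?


Number of 1s: 9

Yes, parity is correct (9 ones)


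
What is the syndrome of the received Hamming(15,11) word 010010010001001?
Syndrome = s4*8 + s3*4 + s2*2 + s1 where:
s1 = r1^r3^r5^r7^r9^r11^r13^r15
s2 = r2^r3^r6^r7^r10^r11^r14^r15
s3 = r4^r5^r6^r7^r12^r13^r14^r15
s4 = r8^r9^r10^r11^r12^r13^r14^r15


s1=0, s2=0, s3=1, s4=1

Syndrome = 12 (error at position 12)


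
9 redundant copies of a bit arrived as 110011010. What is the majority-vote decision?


Ones: 5 out of 9
Threshold: 5

1 (5/9 voted 1)


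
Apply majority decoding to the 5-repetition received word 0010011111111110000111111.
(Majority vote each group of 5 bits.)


Groups: 00100, 11111, 11111, 00001, 11111
Majority votes: 01101

01101


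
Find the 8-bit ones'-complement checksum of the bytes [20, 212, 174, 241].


Sum = 647 mod 256 = 135
Complement = 120

120


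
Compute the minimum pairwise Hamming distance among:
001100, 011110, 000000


Comparing all pairs, minimum distance: 2
Can detect 1 errors, correct 0 errors

2


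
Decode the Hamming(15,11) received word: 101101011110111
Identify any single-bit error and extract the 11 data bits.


Syndrome = 12: error at position 12

Data: 10101111111 (corrected bit 12)


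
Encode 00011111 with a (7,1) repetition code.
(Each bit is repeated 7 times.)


Each bit -> 7 copies

00000000000000000000011111111111111111111111111111111111


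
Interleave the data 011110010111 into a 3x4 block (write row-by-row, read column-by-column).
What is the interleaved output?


Matrix:
  0111
  1001
  0111
Read columns: 010101101111

010101101111


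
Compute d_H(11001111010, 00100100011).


XOR: 11101011001
Count of 1s: 7

7


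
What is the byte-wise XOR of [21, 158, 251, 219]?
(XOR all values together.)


XOR chain: 21 ^ 158 ^ 251 ^ 219 = 171

171


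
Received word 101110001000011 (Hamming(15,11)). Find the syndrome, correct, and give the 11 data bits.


Syndrome = 11: error at position 11

Data: 11001010011 (corrected bit 11)


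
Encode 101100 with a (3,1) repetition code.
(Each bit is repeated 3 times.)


Each bit -> 3 copies

111000111111000000


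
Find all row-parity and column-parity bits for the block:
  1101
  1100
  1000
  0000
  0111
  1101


Row parities: 101011
Column parities: 0011

Row P: 101011, Col P: 0011, Corner: 0


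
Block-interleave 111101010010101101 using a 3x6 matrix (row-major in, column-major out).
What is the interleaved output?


Matrix:
  111101
  010010
  101101
Read columns: 101110101101010101

101110101101010101


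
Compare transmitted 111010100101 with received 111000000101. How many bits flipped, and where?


XOR: 000010100000

2 error(s) at position(s): 4, 6


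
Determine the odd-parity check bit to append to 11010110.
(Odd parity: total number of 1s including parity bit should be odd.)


Number of 1s in data: 5
Parity bit: 0

0


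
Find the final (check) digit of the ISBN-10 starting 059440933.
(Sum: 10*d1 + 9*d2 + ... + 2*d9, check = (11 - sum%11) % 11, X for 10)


Weighted sum: 220
220 mod 11 = 0

Check digit: 0


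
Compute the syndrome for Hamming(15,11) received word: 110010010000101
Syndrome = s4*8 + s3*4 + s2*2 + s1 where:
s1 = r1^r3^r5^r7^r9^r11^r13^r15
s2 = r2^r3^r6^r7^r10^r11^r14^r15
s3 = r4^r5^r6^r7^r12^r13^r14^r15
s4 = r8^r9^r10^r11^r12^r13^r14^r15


s1=0, s2=0, s3=1, s4=1

Syndrome = 12 (error at position 12)


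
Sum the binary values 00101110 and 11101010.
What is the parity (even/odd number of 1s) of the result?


00101110 = 46
11101010 = 234
Sum = 280 = 100011000
1s count = 3

odd parity (3 ones in 100011000)


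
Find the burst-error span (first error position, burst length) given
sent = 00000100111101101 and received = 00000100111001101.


XOR: 00000000000100000

Burst at position 11, length 1


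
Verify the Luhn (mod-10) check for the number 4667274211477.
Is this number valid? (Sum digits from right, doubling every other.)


Luhn sum = 52
52 mod 10 = 2

Invalid (Luhn sum mod 10 = 2)


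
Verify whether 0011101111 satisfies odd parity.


Number of 1s: 7

Yes, parity is correct (7 ones)


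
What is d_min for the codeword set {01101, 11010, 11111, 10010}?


Comparing all pairs, minimum distance: 1
Can detect 0 errors, correct 0 errors

1


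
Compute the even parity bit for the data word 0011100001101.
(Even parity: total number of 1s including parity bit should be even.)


Number of 1s in data: 6
Parity bit: 0

0


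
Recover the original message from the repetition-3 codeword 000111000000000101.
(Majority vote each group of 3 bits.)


Groups: 000, 111, 000, 000, 000, 101
Majority votes: 010001

010001


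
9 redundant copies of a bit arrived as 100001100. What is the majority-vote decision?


Ones: 3 out of 9
Threshold: 5

0 (3/9 voted 1)


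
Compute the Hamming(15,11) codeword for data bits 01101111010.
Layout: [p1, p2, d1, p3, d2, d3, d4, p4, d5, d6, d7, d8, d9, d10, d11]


Parity bits: p1=1, p2=0, p3=0, p4=1

100011011111010


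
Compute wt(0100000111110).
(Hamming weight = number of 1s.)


Counting 1s in 0100000111110

6


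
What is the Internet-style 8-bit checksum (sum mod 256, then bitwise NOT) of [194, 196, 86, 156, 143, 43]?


Sum = 818 mod 256 = 50
Complement = 205

205


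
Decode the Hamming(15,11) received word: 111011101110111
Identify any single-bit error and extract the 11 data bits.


Syndrome = 0: no error detected

Data: 11111110111 (no errors)


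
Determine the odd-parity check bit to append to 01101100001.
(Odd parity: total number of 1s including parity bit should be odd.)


Number of 1s in data: 5
Parity bit: 0

0


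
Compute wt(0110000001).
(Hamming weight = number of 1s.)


Counting 1s in 0110000001

3


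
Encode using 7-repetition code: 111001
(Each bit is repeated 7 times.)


Each bit -> 7 copies

111111111111111111111000000000000001111111


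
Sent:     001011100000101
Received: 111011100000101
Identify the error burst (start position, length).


XOR: 110000000000000

Burst at position 0, length 2


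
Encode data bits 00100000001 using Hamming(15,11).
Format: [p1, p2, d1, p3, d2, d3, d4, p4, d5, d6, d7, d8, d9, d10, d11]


Parity bits: p1=1, p2=0, p3=0, p4=1

100001010000001


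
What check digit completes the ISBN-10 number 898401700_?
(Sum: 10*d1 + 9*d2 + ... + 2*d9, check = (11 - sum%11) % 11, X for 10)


Weighted sum: 286
286 mod 11 = 0

Check digit: 0


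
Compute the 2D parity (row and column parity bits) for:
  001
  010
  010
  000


Row parities: 1110
Column parities: 001

Row P: 1110, Col P: 001, Corner: 1


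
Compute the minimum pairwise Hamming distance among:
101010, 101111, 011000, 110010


Comparing all pairs, minimum distance: 2
Can detect 1 errors, correct 0 errors

2


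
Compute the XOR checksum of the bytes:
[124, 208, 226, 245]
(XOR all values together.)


XOR chain: 124 ^ 208 ^ 226 ^ 245 = 187

187


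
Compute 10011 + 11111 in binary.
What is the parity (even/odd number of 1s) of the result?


10011 = 19
11111 = 31
Sum = 50 = 110010
1s count = 3

odd parity (3 ones in 110010)


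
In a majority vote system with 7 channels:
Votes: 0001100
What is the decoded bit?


Ones: 2 out of 7
Threshold: 4

0 (2/7 voted 1)


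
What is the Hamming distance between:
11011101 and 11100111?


XOR: 00111010
Count of 1s: 4

4


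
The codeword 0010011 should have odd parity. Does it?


Number of 1s: 3

Yes, parity is correct (3 ones)


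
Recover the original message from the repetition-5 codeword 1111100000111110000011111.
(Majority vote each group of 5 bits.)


Groups: 11111, 00000, 11111, 00000, 11111
Majority votes: 10101

10101


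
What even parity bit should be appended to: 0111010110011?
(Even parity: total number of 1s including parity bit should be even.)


Number of 1s in data: 8
Parity bit: 0

0


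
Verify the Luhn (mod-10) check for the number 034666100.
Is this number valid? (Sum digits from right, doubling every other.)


Luhn sum = 23
23 mod 10 = 3

Invalid (Luhn sum mod 10 = 3)


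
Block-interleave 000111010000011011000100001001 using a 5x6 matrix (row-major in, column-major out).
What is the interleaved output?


Matrix:
  000111
  010000
  011011
  000100
  001001
Read columns: 000000110000101100101010010101

000000110000101100101010010101


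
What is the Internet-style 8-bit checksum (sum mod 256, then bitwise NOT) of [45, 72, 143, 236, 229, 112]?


Sum = 837 mod 256 = 69
Complement = 186

186


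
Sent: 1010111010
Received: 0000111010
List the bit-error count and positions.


XOR: 1010000000

2 error(s) at position(s): 0, 2


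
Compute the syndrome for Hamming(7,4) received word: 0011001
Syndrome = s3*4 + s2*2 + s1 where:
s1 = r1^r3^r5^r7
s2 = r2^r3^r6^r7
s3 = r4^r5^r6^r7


s1=0, s2=0, s3=0

Syndrome = 0 (no error)


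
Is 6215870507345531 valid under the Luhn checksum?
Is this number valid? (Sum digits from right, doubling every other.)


Luhn sum = 61
61 mod 10 = 1

Invalid (Luhn sum mod 10 = 1)


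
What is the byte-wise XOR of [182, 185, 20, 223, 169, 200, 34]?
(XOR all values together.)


XOR chain: 182 ^ 185 ^ 20 ^ 223 ^ 169 ^ 200 ^ 34 = 135

135


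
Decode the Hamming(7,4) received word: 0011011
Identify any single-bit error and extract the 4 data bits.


Syndrome = 6: error at position 6

Data: 1001 (corrected bit 6)


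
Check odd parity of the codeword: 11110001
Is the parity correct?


Number of 1s: 5

Yes, parity is correct (5 ones)


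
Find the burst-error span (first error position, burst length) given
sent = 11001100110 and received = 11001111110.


XOR: 00000011000

Burst at position 6, length 2


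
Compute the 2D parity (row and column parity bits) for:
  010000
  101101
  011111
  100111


Row parities: 1010
Column parities: 000101

Row P: 1010, Col P: 000101, Corner: 0


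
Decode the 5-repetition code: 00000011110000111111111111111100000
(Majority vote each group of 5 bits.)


Groups: 00000, 01111, 00001, 11111, 11111, 11111, 00000
Majority votes: 0101110

0101110


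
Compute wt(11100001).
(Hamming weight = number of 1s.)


Counting 1s in 11100001

4


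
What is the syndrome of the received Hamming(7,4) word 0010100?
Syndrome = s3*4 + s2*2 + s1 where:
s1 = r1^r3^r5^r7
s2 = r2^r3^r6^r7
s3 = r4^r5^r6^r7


s1=0, s2=1, s3=1

Syndrome = 6 (error at position 6)


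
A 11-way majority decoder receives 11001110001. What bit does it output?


Ones: 6 out of 11
Threshold: 6

1 (6/11 voted 1)


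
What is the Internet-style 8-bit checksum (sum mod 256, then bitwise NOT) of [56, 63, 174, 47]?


Sum = 340 mod 256 = 84
Complement = 171

171


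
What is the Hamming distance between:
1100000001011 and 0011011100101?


XOR: 1111011101110
Count of 1s: 10

10


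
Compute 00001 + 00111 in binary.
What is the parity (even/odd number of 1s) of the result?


00001 = 1
00111 = 7
Sum = 8 = 1000
1s count = 1

odd parity (1 ones in 1000)


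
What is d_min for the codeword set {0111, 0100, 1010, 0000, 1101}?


Comparing all pairs, minimum distance: 1
Can detect 0 errors, correct 0 errors

1


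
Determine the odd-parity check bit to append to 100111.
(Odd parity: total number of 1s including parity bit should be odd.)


Number of 1s in data: 4
Parity bit: 1

1


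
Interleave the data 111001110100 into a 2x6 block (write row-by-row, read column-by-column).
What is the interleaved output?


Matrix:
  111001
  110100
Read columns: 111110010010

111110010010


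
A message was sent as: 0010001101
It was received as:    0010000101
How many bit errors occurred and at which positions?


XOR: 0000001000

1 error(s) at position(s): 6


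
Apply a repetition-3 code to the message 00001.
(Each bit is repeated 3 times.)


Each bit -> 3 copies

000000000000111


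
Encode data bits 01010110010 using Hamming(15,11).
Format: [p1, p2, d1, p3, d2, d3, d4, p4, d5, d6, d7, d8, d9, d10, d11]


Parity bits: p1=1, p2=0, p3=1, p4=1

100110110110010


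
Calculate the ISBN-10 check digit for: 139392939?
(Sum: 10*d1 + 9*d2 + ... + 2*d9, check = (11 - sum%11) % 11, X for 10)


Weighted sum: 257
257 mod 11 = 4

Check digit: 7


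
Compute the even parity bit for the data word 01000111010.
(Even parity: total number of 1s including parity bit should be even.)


Number of 1s in data: 5
Parity bit: 1

1


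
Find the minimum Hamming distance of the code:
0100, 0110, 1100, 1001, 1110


Comparing all pairs, minimum distance: 1
Can detect 0 errors, correct 0 errors

1


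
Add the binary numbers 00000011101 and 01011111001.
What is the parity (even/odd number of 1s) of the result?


00000011101 = 29
01011111001 = 761
Sum = 790 = 1100010110
1s count = 5

odd parity (5 ones in 1100010110)


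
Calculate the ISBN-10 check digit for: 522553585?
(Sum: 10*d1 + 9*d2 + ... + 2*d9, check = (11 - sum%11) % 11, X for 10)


Weighted sum: 218
218 mod 11 = 9

Check digit: 2


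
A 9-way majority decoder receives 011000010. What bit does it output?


Ones: 3 out of 9
Threshold: 5

0 (3/9 voted 1)


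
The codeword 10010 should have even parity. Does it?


Number of 1s: 2

Yes, parity is correct (2 ones)


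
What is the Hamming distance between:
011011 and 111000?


XOR: 100011
Count of 1s: 3

3


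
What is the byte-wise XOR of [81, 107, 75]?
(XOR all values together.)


XOR chain: 81 ^ 107 ^ 75 = 113

113


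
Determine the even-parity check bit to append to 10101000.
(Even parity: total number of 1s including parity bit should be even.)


Number of 1s in data: 3
Parity bit: 1

1


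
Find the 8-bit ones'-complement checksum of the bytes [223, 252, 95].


Sum = 570 mod 256 = 58
Complement = 197

197


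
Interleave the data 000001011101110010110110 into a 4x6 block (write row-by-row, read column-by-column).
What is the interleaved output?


Matrix:
  000001
  011101
  110010
  110110
Read columns: 001101110100010100111100

001101110100010100111100


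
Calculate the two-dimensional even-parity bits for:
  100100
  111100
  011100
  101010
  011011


Row parities: 00110
Column parities: 110101

Row P: 00110, Col P: 110101, Corner: 0


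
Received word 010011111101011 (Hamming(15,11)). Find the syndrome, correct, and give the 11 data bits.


Syndrome = 0: no error detected

Data: 01111101011 (no errors)


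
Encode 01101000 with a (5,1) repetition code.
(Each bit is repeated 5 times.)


Each bit -> 5 copies

0000011111111110000011111000000000000000


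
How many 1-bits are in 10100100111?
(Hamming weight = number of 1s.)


Counting 1s in 10100100111

6


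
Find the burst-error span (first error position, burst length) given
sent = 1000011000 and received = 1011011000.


XOR: 0011000000

Burst at position 2, length 2


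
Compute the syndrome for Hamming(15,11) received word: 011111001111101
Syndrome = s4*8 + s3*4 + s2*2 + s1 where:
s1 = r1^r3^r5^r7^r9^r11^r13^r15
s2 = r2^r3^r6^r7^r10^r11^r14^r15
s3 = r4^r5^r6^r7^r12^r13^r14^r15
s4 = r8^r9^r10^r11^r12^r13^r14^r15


s1=0, s2=0, s3=0, s4=0

Syndrome = 0 (no error)


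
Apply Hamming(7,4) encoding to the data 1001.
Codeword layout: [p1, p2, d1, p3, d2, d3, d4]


Parity bits: p1=0, p2=0, p3=1

0011001


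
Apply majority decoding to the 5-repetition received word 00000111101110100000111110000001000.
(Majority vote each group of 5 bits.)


Groups: 00000, 11110, 11101, 00000, 11111, 00000, 01000
Majority votes: 0110100

0110100


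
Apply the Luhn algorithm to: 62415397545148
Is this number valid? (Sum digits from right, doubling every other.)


Luhn sum = 57
57 mod 10 = 7

Invalid (Luhn sum mod 10 = 7)


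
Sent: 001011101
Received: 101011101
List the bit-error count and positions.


XOR: 100000000

1 error(s) at position(s): 0


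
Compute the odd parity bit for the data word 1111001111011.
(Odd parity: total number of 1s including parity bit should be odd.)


Number of 1s in data: 10
Parity bit: 1

1


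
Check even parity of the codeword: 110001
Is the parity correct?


Number of 1s: 3

No, parity error (3 ones)


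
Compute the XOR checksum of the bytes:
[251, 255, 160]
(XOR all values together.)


XOR chain: 251 ^ 255 ^ 160 = 164

164


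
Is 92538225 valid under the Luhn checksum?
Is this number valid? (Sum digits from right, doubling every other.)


Luhn sum = 33
33 mod 10 = 3

Invalid (Luhn sum mod 10 = 3)


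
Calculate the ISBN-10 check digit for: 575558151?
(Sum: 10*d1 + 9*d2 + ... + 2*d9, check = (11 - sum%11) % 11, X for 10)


Weighted sum: 279
279 mod 11 = 4

Check digit: 7


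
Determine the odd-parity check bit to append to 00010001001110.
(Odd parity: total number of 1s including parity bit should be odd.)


Number of 1s in data: 5
Parity bit: 0

0


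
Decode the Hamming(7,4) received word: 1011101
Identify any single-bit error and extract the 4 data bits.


Syndrome = 4: error at position 4

Data: 1101 (corrected bit 4)


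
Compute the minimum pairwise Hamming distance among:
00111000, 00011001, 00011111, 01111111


Comparing all pairs, minimum distance: 2
Can detect 1 errors, correct 0 errors

2


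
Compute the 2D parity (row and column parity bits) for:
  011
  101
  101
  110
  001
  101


Row parities: 000010
Column parities: 001

Row P: 000010, Col P: 001, Corner: 1


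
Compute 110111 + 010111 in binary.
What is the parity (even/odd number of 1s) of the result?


110111 = 55
010111 = 23
Sum = 78 = 1001110
1s count = 4

even parity (4 ones in 1001110)


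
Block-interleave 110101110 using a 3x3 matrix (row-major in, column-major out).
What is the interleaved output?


Matrix:
  110
  101
  110
Read columns: 111101010

111101010


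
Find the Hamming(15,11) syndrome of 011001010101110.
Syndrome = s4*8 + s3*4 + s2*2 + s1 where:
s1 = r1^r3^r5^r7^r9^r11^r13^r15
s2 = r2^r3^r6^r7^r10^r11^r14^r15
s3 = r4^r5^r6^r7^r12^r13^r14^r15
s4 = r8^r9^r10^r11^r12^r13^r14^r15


s1=0, s2=1, s3=0, s4=1

Syndrome = 10 (error at position 10)


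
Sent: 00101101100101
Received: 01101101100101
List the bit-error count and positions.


XOR: 01000000000000

1 error(s) at position(s): 1


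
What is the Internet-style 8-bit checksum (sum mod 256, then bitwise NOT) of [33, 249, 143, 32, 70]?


Sum = 527 mod 256 = 15
Complement = 240

240


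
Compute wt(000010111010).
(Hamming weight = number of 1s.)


Counting 1s in 000010111010

5


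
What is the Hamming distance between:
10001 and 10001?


XOR: 00000
Count of 1s: 0

0


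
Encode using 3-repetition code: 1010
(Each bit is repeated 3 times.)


Each bit -> 3 copies

111000111000


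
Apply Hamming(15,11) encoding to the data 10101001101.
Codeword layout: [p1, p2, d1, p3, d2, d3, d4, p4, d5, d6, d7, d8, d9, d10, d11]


Parity bits: p1=0, p2=1, p3=0, p4=0

011001001001101


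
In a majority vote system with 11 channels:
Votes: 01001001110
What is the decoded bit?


Ones: 5 out of 11
Threshold: 6

0 (5/11 voted 1)


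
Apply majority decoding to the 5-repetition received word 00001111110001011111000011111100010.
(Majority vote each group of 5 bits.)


Groups: 00001, 11111, 00010, 11111, 00001, 11111, 00010
Majority votes: 0101010

0101010


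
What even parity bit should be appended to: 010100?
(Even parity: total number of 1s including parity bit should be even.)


Number of 1s in data: 2
Parity bit: 0

0


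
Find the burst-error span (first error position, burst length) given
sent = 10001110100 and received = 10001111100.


XOR: 00000001000

Burst at position 7, length 1


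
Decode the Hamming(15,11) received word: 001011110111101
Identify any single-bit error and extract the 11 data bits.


Syndrome = 0: no error detected

Data: 11110111101 (no errors)


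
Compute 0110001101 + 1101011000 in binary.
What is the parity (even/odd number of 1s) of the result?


0110001101 = 397
1101011000 = 856
Sum = 1253 = 10011100101
1s count = 6

even parity (6 ones in 10011100101)


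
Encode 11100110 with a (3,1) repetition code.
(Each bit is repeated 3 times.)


Each bit -> 3 copies

111111111000000111111000


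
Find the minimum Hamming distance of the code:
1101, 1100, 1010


Comparing all pairs, minimum distance: 1
Can detect 0 errors, correct 0 errors

1


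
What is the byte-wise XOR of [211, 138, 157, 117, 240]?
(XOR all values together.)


XOR chain: 211 ^ 138 ^ 157 ^ 117 ^ 240 = 65

65


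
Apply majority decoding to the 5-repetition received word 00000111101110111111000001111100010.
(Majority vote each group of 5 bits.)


Groups: 00000, 11110, 11101, 11111, 00000, 11111, 00010
Majority votes: 0111010

0111010


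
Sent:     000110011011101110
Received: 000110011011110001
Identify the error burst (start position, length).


XOR: 000000000000011111

Burst at position 13, length 5


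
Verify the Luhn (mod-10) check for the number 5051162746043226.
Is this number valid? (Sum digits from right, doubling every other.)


Luhn sum = 58
58 mod 10 = 8

Invalid (Luhn sum mod 10 = 8)


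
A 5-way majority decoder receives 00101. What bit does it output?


Ones: 2 out of 5
Threshold: 3

0 (2/5 voted 1)


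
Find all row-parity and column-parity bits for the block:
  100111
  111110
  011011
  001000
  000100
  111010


Row parities: 010110
Column parities: 110100

Row P: 010110, Col P: 110100, Corner: 1


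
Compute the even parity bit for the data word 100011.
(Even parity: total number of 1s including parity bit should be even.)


Number of 1s in data: 3
Parity bit: 1

1


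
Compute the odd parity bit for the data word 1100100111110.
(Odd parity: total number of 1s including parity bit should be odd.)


Number of 1s in data: 8
Parity bit: 1

1


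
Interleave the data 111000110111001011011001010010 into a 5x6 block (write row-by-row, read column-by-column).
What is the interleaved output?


Matrix:
  111000
  110111
  001011
  011001
  010010
Read columns: 110001101110110010000110101110

110001101110110010000110101110
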